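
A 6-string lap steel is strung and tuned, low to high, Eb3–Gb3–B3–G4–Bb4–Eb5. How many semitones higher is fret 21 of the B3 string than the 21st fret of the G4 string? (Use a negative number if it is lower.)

B3 at fret 21 → Ab5 (MIDI 80); G4 at fret 21 → E6 (MIDI 88).
80 − 88 = -8, so the two pitches are 8 semitones apart.

-8 semitones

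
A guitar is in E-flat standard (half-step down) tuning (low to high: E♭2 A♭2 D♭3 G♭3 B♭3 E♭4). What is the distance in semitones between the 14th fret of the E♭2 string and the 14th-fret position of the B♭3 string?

19 semitones

E♭2 at fret 14 → F3 (MIDI 53); B♭3 at fret 14 → C5 (MIDI 72).
53 − 72 = -19, so the two pitches are 19 semitones apart, with C5 the higher.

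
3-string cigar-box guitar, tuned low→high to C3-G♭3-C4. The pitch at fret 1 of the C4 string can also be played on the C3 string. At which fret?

C4 at fret 1 is C4 + 1 semitone = D♭4.
The open C3 string is 12 semitones below the open C4, so the same pitch on the C3 string lies at fret 1 + 12 = 13.

13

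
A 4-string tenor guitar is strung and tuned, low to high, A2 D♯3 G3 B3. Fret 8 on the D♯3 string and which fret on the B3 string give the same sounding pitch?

Fret 8 on D♯3 is MIDI 51 + 8 = 59 (B3). On the B3 string (open MIDI 59), that pitch is 59 − 59 = fret 0.

0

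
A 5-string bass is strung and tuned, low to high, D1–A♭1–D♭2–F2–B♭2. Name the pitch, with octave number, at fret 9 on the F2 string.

Each fret is one semitone, so F2 + 9 = D3.

D3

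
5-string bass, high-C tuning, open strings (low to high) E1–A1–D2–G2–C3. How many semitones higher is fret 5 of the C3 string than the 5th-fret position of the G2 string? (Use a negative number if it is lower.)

5 semitones

C3 at fret 5 → F3 (MIDI 53); G2 at fret 5 → C3 (MIDI 48).
53 − 48 = 5, so the two pitches are 5 semitones apart.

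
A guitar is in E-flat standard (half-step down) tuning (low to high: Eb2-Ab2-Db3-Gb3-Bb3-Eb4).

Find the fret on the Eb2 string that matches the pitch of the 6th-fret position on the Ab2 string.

11

Ab2 at fret 6 is Ab2 + 6 semitones = D3.
The open Eb2 string is 5 semitones below the open Ab2, so the same pitch on the Eb2 string lies at fret 6 + 5 = 11.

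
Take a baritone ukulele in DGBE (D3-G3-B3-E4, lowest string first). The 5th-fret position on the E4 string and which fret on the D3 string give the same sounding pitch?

Fret 5 on E4 is MIDI 64 + 5 = 69 (A4). On the D3 string (open MIDI 50), that pitch is 69 − 50 = fret 19.

19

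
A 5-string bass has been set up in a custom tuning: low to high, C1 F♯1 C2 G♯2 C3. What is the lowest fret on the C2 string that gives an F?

5

From C2, count semitones up the chromatic scale until reaching F: C–C#–D–D#–E–F — 5 steps.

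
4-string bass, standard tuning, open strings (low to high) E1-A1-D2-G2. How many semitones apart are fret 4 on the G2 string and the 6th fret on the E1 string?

G2 at fret 4 → B2 (MIDI 47); E1 at fret 6 → A#1 (MIDI 34).
47 − 34 = 13, so the two pitches are 13 semitones apart, with B2 the higher.

13 semitones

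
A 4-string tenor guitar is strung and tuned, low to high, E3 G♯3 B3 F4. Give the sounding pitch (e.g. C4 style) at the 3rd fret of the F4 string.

F4 is MIDI 65. Adding 3 gives 68, which is G♯4.

G♯4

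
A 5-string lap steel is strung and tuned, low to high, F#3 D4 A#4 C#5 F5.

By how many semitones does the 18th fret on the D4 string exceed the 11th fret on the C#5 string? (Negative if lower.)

-4 semitones

D4 at fret 18 → G#5 (MIDI 80); C#5 at fret 11 → C6 (MIDI 84).
80 − 84 = -4, so the two pitches are 4 semitones apart.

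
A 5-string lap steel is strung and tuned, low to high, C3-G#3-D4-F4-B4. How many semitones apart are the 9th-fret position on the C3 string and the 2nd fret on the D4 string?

C3 at fret 9 → A3 (MIDI 57); D4 at fret 2 → E4 (MIDI 64).
57 − 64 = -7, so the two pitches are 7 semitones apart, with E4 the higher.

7 semitones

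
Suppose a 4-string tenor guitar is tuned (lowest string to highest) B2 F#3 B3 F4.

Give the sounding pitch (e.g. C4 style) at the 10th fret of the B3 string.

Each fret is one semitone, so B3 + 10 = A4.

A4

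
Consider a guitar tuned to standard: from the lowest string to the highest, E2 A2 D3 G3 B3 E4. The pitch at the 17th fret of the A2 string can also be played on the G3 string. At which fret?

Fret 17 on A2 is MIDI 45 + 17 = 62 (D4). On the G3 string (open MIDI 55), that pitch is 62 − 55 = fret 7.

7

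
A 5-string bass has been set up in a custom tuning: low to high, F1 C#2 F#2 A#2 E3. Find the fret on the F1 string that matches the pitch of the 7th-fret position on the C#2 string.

15

C#2 at fret 7 is C#2 + 7 semitones = G#2.
The open F1 string is 8 semitones below the open C#2, so the same pitch on the F1 string lies at fret 7 + 8 = 15.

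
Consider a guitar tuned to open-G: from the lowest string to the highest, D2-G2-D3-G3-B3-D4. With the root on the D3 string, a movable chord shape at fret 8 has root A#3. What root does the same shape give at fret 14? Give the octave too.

E4

Moving from fret 8 to fret 14 shifts the root by 6 semitones.
A#3 up 6 semitones is E4.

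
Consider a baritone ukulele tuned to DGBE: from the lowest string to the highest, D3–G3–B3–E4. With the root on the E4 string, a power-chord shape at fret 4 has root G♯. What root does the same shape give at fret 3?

G

Moving from fret 4 to fret 3 shifts the root by -1 semitone.
G♯ down 1 semitone is G.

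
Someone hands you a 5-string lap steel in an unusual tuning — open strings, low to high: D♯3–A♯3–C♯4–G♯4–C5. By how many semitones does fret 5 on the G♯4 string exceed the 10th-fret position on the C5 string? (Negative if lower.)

G♯4 at fret 5 → C♯5 (MIDI 73); C5 at fret 10 → A♯5 (MIDI 82).
73 − 82 = -9, so the two pitches are 9 semitones apart.

-9 semitones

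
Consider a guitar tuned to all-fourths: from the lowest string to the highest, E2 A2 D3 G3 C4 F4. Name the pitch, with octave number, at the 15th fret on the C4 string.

D#5

C4 is MIDI 60. Adding 15 gives 75, which is D#5.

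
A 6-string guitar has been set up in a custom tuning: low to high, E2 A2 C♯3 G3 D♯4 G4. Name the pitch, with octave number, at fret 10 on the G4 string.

F5

The open G4 string plus 10 semitones: G–G#–A–A#–…–D#–E–F.
The walk passes from B into C once, so the octave number goes from 4 to 5.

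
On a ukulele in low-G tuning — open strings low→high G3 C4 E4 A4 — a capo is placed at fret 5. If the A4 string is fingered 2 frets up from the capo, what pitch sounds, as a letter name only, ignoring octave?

The capo raises the open A4 by 5 semitones to D5; fretting 2 more gives A4 + 5 + 2 = A4 + 7 semitones, landing on E.

E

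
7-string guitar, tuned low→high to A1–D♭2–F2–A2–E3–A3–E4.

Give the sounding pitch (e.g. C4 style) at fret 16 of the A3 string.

The open A3 string plus 16 semitones: A–Bb–B–C–…–B–C–Db.
The walk passes from B into C 2 times, so the octave number goes from 3 to 5.
(Equivalently spelled C♯5.)

D♭5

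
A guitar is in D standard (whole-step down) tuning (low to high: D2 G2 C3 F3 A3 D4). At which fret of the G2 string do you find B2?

4

B2 is 4 semitones above the open G2 (G–G#–A–A#–B), so it sits at fret 4.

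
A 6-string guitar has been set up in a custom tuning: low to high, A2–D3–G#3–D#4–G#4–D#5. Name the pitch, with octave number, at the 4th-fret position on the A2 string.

C#3

The open A2 string plus 4 semitones: A–A#–B–C–C#.
The walk passes from B into C once, so the octave number goes from 2 to 3.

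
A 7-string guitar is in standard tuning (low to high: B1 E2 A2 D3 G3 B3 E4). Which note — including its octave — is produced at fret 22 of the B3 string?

Each fret is one semitone, so B3 + 22 = A5.

A5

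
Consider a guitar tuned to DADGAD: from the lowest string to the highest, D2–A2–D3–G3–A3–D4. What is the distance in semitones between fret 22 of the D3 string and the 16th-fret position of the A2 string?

D3 at fret 22 → C5 (MIDI 72); A2 at fret 16 → C#4 (MIDI 61).
72 − 61 = 11, so the two pitches are 11 semitones apart, with C5 the higher.

11 semitones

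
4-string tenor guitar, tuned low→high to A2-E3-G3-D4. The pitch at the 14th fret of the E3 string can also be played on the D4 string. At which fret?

Fret 14 on E3 is MIDI 52 + 14 = 66 (F♯4). On the D4 string (open MIDI 62), that pitch is 66 − 62 = fret 4.

4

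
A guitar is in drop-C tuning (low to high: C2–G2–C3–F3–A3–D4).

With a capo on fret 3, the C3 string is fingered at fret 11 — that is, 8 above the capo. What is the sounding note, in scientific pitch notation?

The capo raises the open C3 by 3 semitones to D#3; fretting 8 more gives C3 + 3 + 8 = C3 + 11 semitones = B3.

B3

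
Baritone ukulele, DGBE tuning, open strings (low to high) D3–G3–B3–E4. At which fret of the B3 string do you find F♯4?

F♯4 is 7 semitones above the open B3 (B–C–C#–D–D#–E–F–F#), so it sits at fret 7.

7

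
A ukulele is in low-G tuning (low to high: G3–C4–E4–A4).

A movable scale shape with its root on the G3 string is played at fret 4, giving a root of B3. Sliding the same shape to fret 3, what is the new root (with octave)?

A#3

Moving from fret 4 to fret 3 shifts the root by -1 semitone.
B3 down 1 semitone is A#3.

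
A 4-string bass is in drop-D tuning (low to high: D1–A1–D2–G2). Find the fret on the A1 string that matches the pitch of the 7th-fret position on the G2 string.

G2 at fret 7 is G2 + 7 semitones = D3.
The open A1 string is 10 semitones below the open G2, so the same pitch on the A1 string lies at fret 7 + 10 = 17.

17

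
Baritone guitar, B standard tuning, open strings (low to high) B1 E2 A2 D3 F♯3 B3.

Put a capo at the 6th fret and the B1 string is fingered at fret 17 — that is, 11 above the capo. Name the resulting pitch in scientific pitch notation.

E3

The capo raises the open B1 by 6 semitones to F2; fretting 11 more gives B1 + 6 + 11 = B1 + 17 semitones = E3.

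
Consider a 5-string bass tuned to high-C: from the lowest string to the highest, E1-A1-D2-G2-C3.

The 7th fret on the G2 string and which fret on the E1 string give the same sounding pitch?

Fret 7 on G2 is MIDI 43 + 7 = 50 (D3). On the E1 string (open MIDI 28), that pitch is 50 − 28 = fret 22.

22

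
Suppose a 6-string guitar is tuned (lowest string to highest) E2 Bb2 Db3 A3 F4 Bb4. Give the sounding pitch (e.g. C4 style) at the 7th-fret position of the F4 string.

The open F4 string plus 7 semitones: F–Gb–G–Ab–A–Bb–B–C.
The walk passes from B into C once, so the octave number goes from 4 to 5.

C5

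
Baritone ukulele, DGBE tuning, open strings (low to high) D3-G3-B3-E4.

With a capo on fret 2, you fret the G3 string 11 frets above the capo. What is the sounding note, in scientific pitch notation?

G#4

The capo raises the open G3 by 2 semitones to A3; fretting 11 more gives G3 + 2 + 11 = G3 + 13 semitones = G#4.
(Also written Ab.)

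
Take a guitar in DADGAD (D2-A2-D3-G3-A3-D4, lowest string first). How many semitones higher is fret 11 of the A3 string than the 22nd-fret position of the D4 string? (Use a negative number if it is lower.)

-16 semitones

A3 at fret 11 → G♯4 (MIDI 68); D4 at fret 22 → C6 (MIDI 84).
68 − 84 = -16, so the two pitches are 16 semitones apart.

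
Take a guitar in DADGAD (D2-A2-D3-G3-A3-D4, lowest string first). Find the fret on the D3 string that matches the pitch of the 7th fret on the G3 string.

12

Fret 7 on G3 is MIDI 55 + 7 = 62 (D4). On the D3 string (open MIDI 50), that pitch is 62 − 50 = fret 12.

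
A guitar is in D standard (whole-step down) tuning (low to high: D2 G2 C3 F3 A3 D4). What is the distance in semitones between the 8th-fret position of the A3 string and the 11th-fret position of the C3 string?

6 semitones

A3 at fret 8 → F4 (MIDI 65); C3 at fret 11 → B3 (MIDI 59).
65 − 59 = 6, so the two pitches are 6 semitones apart, with F4 the higher.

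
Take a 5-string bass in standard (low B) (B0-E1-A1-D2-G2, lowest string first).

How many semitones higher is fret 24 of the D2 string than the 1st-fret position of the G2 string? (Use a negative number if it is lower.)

18 semitones

D2 at fret 24 → D4 (MIDI 62); G2 at fret 1 → G♯2 (MIDI 44).
62 − 44 = 18, so the two pitches are 18 semitones apart.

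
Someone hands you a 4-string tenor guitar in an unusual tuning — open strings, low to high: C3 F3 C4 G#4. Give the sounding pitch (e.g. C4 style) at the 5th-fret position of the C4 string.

The open C4 string plus 5 semitones: C–C#–D–D#–E–F.
No B→C boundary is crossed, so the octave stays at 4.

F4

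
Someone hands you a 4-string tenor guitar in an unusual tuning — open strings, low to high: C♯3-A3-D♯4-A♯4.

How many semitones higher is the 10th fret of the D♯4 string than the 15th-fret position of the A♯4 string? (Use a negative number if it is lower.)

D♯4 at fret 10 → C♯5 (MIDI 73); A♯4 at fret 15 → C♯6 (MIDI 85).
73 − 85 = -12, so the two pitches are 12 semitones apart.

-12 semitones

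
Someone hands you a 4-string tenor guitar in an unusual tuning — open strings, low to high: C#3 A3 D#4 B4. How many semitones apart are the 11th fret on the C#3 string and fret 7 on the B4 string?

C#3 at fret 11 → C4 (MIDI 60); B4 at fret 7 → F#5 (MIDI 78).
60 − 78 = -18, so the two pitches are 18 semitones apart, with F#5 the higher.

18 semitones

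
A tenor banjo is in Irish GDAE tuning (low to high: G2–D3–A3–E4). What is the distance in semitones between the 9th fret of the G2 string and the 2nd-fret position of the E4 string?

14 semitones

G2 at fret 9 → E3 (MIDI 52); E4 at fret 2 → F#4 (MIDI 66).
52 − 66 = -14, so the two pitches are 14 semitones apart, with F#4 the higher.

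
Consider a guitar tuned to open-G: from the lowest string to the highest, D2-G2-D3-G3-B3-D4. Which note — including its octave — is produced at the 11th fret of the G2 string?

F♯3

The open G2 string plus 11 semitones: G–G#–A–A#–…–E–F–F#.
The walk passes from B into C once, so the octave number goes from 2 to 3.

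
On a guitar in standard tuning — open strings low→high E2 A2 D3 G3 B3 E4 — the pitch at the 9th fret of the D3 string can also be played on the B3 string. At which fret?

Fret 9 on D3 is MIDI 50 + 9 = 59 (B3). On the B3 string (open MIDI 59), that pitch is 59 − 59 = fret 0.

0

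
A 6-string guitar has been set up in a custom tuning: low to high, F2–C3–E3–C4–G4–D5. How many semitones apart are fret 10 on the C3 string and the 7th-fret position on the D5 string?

23 semitones

C3 at fret 10 → Bb3 (MIDI 58); D5 at fret 7 → A5 (MIDI 81).
58 − 81 = -23, so the two pitches are 23 semitones apart, with A5 the higher.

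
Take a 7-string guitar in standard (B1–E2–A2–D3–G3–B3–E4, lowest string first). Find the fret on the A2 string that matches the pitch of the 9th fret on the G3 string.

G3 at fret 9 is G3 + 9 semitones = E4.
The open A2 string is 10 semitones below the open G3, so the same pitch on the A2 string lies at fret 9 + 10 = 19.

19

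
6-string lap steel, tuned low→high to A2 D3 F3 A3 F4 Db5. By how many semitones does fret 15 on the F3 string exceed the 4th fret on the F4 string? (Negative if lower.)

-1 semitone

F3 at fret 15 → Ab4 (MIDI 68); F4 at fret 4 → A4 (MIDI 69).
68 − 69 = -1, so the two pitches are 1 semitone apart.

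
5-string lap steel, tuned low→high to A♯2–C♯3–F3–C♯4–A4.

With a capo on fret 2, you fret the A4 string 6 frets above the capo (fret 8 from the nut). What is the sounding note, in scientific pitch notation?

The capo raises the open A4 by 2 semitones to B4; fretting 6 more gives A4 + 2 + 6 = A4 + 8 semitones = F5.

F5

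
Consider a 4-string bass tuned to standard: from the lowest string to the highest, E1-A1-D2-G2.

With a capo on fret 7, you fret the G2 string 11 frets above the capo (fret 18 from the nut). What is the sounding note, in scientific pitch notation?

C#4

The capo raises the open G2 by 7 semitones to D3; fretting 11 more gives G2 + 7 + 11 = G2 + 18 semitones = C#4.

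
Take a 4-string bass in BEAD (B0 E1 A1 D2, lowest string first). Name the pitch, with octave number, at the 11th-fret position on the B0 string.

A#1

Each fret is one semitone, so B0 + 11 = A#1.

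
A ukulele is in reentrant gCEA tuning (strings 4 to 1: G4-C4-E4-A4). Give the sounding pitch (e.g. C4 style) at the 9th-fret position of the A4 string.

F#5

A4 is MIDI 69. Adding 9 gives 78, which is F#5.
(Equivalently spelled Gb5.)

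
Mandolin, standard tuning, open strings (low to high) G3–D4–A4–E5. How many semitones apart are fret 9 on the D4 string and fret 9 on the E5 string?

14 semitones

D4 at fret 9 → B4 (MIDI 71); E5 at fret 9 → C♯6 (MIDI 85).
71 − 85 = -14, so the two pitches are 14 semitones apart, with C♯6 the higher.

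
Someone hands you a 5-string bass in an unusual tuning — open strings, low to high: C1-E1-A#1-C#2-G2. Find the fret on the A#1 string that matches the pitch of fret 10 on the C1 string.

Fret 10 on C1 is MIDI 24 + 10 = 34 (A#1). On the A#1 string (open MIDI 34), that pitch is 34 − 34 = fret 0.

0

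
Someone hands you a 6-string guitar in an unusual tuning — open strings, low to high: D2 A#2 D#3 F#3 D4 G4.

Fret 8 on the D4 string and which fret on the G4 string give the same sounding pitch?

D4 at fret 8 is D4 + 8 semitones = A#4.
The open G4 string is 5 semitones above the open D4, so the same pitch on the G4 string lies at fret 8 − 5 = 3.

3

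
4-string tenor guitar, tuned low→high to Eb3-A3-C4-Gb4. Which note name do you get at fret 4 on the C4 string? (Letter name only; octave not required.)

E

The open C4 string plus 4 semitones: C–Db–D–Eb–E.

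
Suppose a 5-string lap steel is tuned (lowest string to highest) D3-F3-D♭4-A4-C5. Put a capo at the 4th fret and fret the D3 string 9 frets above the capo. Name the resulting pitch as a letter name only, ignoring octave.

The capo raises the open D3 by 4 semitones to G♭3; fretting 9 more gives D3 + 4 + 9 = D3 + 13 semitones, landing on E♭.
(Also written D♯.)

E♭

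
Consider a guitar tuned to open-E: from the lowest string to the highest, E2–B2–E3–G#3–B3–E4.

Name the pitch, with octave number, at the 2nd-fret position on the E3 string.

F#3

The open E3 string plus 2 semitones: E–F–F#.
No B→C boundary is crossed, so the octave stays at 3.
(Equivalently spelled Gb3.)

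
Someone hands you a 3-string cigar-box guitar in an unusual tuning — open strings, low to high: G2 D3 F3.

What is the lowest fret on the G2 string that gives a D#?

From G2, count semitones up the chromatic scale until reaching D#: G–G#–A–A#–B–C–C#–D–D# — 8 steps.

8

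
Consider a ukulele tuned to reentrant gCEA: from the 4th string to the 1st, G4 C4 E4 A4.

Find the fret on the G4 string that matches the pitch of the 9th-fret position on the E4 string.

Fret 9 on E4 is MIDI 64 + 9 = 73 (C♯5). On the G4 string (open MIDI 67), that pitch is 73 − 67 = fret 6.

6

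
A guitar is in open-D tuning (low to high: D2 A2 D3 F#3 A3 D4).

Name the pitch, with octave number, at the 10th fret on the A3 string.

G4

Each fret is one semitone, so A3 + 10 = G4.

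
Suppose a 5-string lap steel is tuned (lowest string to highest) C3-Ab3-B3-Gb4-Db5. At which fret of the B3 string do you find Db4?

Db4 is 2 semitones above the open B3 (B–C–Db), so it sits at fret 2.

2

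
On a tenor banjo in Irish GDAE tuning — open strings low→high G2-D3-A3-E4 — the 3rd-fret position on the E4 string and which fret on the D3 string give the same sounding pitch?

17

E4 at fret 3 is E4 + 3 semitones = G4.
The open D3 string is 14 semitones below the open E4, so the same pitch on the D3 string lies at fret 3 + 14 = 17.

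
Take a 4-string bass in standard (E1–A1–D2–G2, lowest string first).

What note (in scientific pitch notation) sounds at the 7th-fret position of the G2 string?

D3

G2 is MIDI 43. Adding 7 gives 50, which is D3.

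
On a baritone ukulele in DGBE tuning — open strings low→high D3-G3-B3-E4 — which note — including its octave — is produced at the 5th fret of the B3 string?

Each fret is one semitone, so B3 + 5 = E4.

E4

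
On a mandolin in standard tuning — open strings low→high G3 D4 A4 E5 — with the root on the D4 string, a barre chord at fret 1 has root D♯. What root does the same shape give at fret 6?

Moving from fret 1 to fret 6 shifts the root by 5 semitones.
D♯ up 5 semitones is G♯.

G♯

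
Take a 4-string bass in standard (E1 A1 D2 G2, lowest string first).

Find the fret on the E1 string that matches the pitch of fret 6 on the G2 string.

G2 at fret 6 is G2 + 6 semitones = C#3.
The open E1 string is 15 semitones below the open G2, so the same pitch on the E1 string lies at fret 6 + 15 = 21.

21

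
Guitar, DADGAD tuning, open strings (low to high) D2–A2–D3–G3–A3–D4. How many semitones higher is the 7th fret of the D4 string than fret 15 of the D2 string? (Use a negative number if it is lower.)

16 semitones

D4 at fret 7 → A4 (MIDI 69); D2 at fret 15 → F3 (MIDI 53).
69 − 53 = 16, so the two pitches are 16 semitones apart.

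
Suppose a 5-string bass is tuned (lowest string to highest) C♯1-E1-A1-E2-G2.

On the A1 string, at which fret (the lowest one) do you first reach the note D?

From A1, count semitones up the chromatic scale until reaching D: A–A#–B–C–C#–D — 5 steps.

5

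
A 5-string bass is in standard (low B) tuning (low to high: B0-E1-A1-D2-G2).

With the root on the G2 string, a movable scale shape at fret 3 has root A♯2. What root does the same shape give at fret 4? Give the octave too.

B2

Moving from fret 3 to fret 4 shifts the root by 1 semitone.
A♯2 up 1 semitone is B2.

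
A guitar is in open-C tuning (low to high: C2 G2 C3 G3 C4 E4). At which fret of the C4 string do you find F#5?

18

F#5 is 18 semitones above the open C4 (C–C#–D–D#–…–E–F–F#), so it sits at fret 18.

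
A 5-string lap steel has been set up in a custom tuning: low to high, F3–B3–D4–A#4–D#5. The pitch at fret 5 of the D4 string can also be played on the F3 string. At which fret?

D4 at fret 5 is D4 + 5 semitones = G4.
The open F3 string is 9 semitones below the open D4, so the same pitch on the F3 string lies at fret 5 + 9 = 14.

14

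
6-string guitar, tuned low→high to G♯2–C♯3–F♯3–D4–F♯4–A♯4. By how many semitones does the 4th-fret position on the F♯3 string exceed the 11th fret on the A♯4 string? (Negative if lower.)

F♯3 at fret 4 → A♯3 (MIDI 58); A♯4 at fret 11 → A5 (MIDI 81).
58 − 81 = -23, so the two pitches are 23 semitones apart.

-23 semitones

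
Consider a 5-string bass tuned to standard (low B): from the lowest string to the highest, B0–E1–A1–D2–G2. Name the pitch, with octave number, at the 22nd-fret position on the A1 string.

Each fret is one semitone, so A1 + 22 = G3.

G3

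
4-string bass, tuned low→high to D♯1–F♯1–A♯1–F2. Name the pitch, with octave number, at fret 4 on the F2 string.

A2

Each fret is one semitone, so F2 + 4 = A2.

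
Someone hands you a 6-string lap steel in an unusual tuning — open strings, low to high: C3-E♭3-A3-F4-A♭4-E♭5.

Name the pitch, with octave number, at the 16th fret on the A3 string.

The open A3 string plus 16 semitones: A–Bb–B–C–…–B–C–Db.
The walk passes from B into C 2 times, so the octave number goes from 3 to 5.
(Equivalently spelled C♯5.)

D♭5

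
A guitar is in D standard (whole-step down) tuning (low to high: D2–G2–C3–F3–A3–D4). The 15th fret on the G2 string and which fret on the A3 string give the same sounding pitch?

Fret 15 on G2 is MIDI 43 + 15 = 58 (A#3). On the A3 string (open MIDI 57), that pitch is 58 − 57 = fret 1.

1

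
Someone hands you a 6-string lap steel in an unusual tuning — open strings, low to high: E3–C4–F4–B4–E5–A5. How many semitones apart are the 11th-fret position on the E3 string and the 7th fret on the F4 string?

9 semitones

E3 at fret 11 → D#4 (MIDI 63); F4 at fret 7 → C5 (MIDI 72).
63 − 72 = -9, so the two pitches are 9 semitones apart, with C5 the higher.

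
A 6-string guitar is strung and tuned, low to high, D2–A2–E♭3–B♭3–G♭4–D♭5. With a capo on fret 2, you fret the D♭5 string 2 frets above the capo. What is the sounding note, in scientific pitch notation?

The capo raises the open D♭5 by 2 semitones to E♭5; fretting 2 more gives D♭5 + 2 + 2 = D♭5 + 4 semitones = F5.

F5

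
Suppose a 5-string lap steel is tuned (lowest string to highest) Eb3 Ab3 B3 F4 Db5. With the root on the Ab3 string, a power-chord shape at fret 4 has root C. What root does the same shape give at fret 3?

Moving from fret 4 to fret 3 shifts the root by -1 semitone.
C down 1 semitone is B.

B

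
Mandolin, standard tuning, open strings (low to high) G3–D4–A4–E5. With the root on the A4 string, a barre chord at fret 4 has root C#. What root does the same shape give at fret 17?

Moving from fret 4 to fret 17 shifts the root by 13 semitones.
C# up 13 semitones is D.

D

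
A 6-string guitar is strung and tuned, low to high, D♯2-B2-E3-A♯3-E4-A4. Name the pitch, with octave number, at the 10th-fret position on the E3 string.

D4

The open E3 string plus 10 semitones: E–F–F#–G–…–C–C#–D.
The walk passes from B into C once, so the octave number goes from 3 to 4.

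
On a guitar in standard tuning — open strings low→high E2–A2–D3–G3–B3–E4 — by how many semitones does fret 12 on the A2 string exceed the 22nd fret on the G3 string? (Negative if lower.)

-20 semitones

A2 at fret 12 → A3 (MIDI 57); G3 at fret 22 → F5 (MIDI 77).
57 − 77 = -20, so the two pitches are 20 semitones apart.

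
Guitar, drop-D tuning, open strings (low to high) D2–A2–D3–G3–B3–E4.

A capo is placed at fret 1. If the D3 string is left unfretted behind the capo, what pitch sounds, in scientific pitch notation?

D♯3

The capo raises the open D3 by 1 semitone to D♯3; fretting 0 more gives D3 + 1 + 0 = D3 + 1 semitone = D♯3.
(Also written E♭.)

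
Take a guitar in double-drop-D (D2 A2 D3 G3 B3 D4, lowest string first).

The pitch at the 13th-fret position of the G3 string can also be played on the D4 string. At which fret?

6

Fret 13 on G3 is MIDI 55 + 13 = 68 (G#4). On the D4 string (open MIDI 62), that pitch is 68 − 62 = fret 6.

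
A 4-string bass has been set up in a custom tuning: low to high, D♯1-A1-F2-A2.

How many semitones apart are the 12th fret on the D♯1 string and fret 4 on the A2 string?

D♯1 at fret 12 → D♯2 (MIDI 39); A2 at fret 4 → C♯3 (MIDI 49).
39 − 49 = -10, so the two pitches are 10 semitones apart, with C♯3 the higher.

10 semitones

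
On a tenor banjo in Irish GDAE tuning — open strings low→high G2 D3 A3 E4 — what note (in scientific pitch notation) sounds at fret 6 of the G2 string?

C#3

Each fret is one semitone, so G2 + 6 = C#3.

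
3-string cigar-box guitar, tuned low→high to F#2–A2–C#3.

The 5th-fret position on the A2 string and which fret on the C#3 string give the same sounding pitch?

1

Fret 5 on A2 is MIDI 45 + 5 = 50 (D3). On the C#3 string (open MIDI 49), that pitch is 50 − 49 = fret 1.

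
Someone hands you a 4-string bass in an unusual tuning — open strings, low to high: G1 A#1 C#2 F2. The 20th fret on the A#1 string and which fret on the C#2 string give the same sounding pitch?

17

A#1 at fret 20 is A#1 + 20 semitones = F#3.
The open C#2 string is 3 semitones above the open A#1, so the same pitch on the C#2 string lies at fret 20 − 3 = 17.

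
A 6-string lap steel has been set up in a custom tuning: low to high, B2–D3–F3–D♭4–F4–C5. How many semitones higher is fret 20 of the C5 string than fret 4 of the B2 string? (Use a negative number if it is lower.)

41 semitones

C5 at fret 20 → A♭6 (MIDI 92); B2 at fret 4 → E♭3 (MIDI 51).
92 − 51 = 41, so the two pitches are 41 semitones apart.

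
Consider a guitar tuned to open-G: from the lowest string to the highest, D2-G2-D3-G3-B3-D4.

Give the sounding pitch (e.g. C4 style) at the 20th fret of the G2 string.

Each fret is one semitone, so G2 + 20 = D#4.
(Equivalently spelled Eb4.)

D#4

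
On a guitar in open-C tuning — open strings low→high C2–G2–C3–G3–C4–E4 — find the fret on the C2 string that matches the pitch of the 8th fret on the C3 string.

Fret 8 on C3 is MIDI 48 + 8 = 56 (G#3). On the C2 string (open MIDI 36), that pitch is 56 − 36 = fret 20.

20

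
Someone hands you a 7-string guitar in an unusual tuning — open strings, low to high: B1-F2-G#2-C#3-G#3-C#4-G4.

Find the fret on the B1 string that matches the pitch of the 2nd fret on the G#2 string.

G#2 at fret 2 is G#2 + 2 semitones = A#2.
The open B1 string is 9 semitones below the open G#2, so the same pitch on the B1 string lies at fret 2 + 9 = 11.

11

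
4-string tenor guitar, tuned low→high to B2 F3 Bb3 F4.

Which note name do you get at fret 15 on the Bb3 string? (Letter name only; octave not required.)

Bb3 is MIDI 58. Adding 15 gives 73; 73 mod 12 = 1, i.e. Db.
(Equivalently spelled C#.)

Db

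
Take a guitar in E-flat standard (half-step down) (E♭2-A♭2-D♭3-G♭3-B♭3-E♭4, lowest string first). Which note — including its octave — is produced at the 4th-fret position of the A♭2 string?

C3

The open A♭2 string plus 4 semitones: Ab–A–Bb–B–C.
The walk passes from B into C once, so the octave number goes from 2 to 3.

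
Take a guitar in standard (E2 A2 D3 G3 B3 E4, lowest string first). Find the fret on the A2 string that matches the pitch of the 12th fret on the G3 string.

Fret 12 on G3 is MIDI 55 + 12 = 67 (G4). On the A2 string (open MIDI 45), that pitch is 67 − 45 = fret 22.

22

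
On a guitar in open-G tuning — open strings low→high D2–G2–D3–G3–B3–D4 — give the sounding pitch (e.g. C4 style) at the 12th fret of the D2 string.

Each fret is one semitone, so D2 + 12 = D3.

D3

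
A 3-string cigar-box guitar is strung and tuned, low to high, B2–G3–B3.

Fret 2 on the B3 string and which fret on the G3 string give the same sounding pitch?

B3 at fret 2 is B3 + 2 semitones = C♯4.
The open G3 string is 4 semitones below the open B3, so the same pitch on the G3 string lies at fret 2 + 4 = 6.

6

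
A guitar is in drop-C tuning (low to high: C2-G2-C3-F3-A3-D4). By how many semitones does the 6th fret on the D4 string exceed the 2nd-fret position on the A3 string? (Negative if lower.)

D4 at fret 6 → G#4 (MIDI 68); A3 at fret 2 → B3 (MIDI 59).
68 − 59 = 9, so the two pitches are 9 semitones apart.

9 semitones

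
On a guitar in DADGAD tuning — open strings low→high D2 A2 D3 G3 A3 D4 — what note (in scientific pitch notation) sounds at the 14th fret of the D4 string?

D4 is MIDI 62. Adding 14 gives 76, which is E5.

E5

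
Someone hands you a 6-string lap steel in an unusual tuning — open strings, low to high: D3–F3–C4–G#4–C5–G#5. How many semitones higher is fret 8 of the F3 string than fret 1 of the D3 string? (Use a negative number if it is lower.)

F3 at fret 8 → C#4 (MIDI 61); D3 at fret 1 → D#3 (MIDI 51).
61 − 51 = 10, so the two pitches are 10 semitones apart.

10 semitones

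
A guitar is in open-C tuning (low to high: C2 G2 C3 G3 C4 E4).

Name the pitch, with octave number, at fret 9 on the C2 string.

Each fret is one semitone, so C2 + 9 = A2.

A2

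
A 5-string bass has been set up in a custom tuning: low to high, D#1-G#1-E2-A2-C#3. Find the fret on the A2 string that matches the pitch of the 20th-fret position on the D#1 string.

2

D#1 at fret 20 is D#1 + 20 semitones = B2.
The open A2 string is 18 semitones above the open D#1, so the same pitch on the A2 string lies at fret 20 − 18 = 2.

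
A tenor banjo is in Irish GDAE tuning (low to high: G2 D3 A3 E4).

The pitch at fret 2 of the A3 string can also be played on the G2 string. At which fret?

16

A3 at fret 2 is A3 + 2 semitones = B3.
The open G2 string is 14 semitones below the open A3, so the same pitch on the G2 string lies at fret 2 + 14 = 16.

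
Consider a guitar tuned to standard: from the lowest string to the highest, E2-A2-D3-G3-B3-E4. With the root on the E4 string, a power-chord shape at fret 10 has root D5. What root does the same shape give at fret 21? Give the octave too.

Moving from fret 10 to fret 21 shifts the root by 11 semitones.
D5 up 11 semitones is C♯6.

C♯6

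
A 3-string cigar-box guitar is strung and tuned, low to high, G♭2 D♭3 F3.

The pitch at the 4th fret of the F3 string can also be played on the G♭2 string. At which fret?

Fret 4 on F3 is MIDI 53 + 4 = 57 (A3). On the G♭2 string (open MIDI 42), that pitch is 57 − 42 = fret 15.

15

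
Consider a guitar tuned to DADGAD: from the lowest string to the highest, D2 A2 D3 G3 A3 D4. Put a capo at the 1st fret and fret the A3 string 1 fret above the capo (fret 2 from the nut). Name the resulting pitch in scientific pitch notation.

B3

The capo raises the open A3 by 1 semitone to A♯3; fretting 1 more gives A3 + 1 + 1 = A3 + 2 semitones = B3.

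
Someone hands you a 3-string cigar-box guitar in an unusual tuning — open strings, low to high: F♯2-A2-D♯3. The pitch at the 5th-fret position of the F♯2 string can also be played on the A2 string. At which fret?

2

Fret 5 on F♯2 is MIDI 42 + 5 = 47 (B2). On the A2 string (open MIDI 45), that pitch is 47 − 45 = fret 2.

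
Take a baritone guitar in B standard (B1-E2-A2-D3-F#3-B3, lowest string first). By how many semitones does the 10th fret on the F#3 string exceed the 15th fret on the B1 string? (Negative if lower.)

F#3 at fret 10 → E4 (MIDI 64); B1 at fret 15 → D3 (MIDI 50).
64 − 50 = 14, so the two pitches are 14 semitones apart.

14 semitones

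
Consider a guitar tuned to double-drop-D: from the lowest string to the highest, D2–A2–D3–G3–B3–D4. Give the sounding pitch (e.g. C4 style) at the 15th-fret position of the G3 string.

A♯4

The open G3 string plus 15 semitones: G–G#–A–A#–…–G#–A–A#.
The walk passes from B into C once, so the octave number goes from 3 to 4.
(Equivalently spelled B♭4.)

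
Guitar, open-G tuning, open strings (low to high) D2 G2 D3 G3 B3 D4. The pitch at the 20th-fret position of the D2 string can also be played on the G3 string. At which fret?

Fret 20 on D2 is MIDI 38 + 20 = 58 (A♯3). On the G3 string (open MIDI 55), that pitch is 58 − 55 = fret 3.

3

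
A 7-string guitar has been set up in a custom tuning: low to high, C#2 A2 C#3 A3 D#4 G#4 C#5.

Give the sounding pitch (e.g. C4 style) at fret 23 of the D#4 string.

D6

D#4 is MIDI 63. Adding 23 gives 86, which is D6.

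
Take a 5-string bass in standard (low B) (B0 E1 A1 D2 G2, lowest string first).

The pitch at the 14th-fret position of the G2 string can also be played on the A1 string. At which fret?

Fret 14 on G2 is MIDI 43 + 14 = 57 (A3). On the A1 string (open MIDI 33), that pitch is 57 − 33 = fret 24.

24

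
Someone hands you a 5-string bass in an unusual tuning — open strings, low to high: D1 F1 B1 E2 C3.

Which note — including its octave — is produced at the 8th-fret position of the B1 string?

B1 is MIDI 35. Adding 8 gives 43, which is G2.

G2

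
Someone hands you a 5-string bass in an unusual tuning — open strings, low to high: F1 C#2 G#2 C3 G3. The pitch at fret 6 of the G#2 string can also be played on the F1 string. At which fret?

Fret 6 on G#2 is MIDI 44 + 6 = 50 (D3). On the F1 string (open MIDI 29), that pitch is 50 − 29 = fret 21.

21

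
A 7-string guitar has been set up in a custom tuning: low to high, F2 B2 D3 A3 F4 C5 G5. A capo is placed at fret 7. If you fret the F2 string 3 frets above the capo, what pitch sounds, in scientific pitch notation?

The capo raises the open F2 by 7 semitones to C3; fretting 3 more gives F2 + 7 + 3 = F2 + 10 semitones = D♯3.

D♯3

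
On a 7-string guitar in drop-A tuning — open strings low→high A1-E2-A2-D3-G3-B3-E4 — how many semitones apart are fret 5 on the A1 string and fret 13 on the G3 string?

A1 at fret 5 → D2 (MIDI 38); G3 at fret 13 → G♯4 (MIDI 68).
38 − 68 = -30, so the two pitches are 30 semitones apart, with G♯4 the higher.

30 semitones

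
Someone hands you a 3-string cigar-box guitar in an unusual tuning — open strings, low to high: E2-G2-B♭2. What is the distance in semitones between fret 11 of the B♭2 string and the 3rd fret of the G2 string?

B♭2 at fret 11 → A3 (MIDI 57); G2 at fret 3 → B♭2 (MIDI 46).
57 − 46 = 11, so the two pitches are 11 semitones apart, with A3 the higher.

11 semitones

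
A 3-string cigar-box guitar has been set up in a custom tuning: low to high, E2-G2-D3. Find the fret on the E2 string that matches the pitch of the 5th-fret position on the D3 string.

Fret 5 on D3 is MIDI 50 + 5 = 55 (G3). On the E2 string (open MIDI 40), that pitch is 55 − 40 = fret 15.

15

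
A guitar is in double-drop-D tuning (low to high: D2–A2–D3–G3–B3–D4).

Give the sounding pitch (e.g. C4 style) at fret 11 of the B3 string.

A#4

The open B3 string plus 11 semitones: B–C–C#–D–…–G#–A–A#.
The walk passes from B into C once, so the octave number goes from 3 to 4.
(Equivalently spelled Bb4.)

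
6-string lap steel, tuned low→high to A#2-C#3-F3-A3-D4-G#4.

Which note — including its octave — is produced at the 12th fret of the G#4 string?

G#5

Each fret is one semitone, so G#4 + 12 = G#5.
(Equivalently spelled Ab5.)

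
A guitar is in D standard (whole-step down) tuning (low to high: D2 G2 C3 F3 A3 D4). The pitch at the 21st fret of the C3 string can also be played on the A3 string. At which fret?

Fret 21 on C3 is MIDI 48 + 21 = 69 (A4). On the A3 string (open MIDI 57), that pitch is 69 − 57 = fret 12.

12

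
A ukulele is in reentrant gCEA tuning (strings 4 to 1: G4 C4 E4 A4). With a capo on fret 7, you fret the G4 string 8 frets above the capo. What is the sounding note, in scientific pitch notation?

A♯5

The capo raises the open G4 by 7 semitones to D5; fretting 8 more gives G4 + 7 + 8 = G4 + 15 semitones = A♯5.
(Also written B♭.)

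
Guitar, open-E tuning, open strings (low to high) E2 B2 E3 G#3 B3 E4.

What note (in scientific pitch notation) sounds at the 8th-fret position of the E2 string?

C3

E2 is MIDI 40. Adding 8 gives 48, which is C3.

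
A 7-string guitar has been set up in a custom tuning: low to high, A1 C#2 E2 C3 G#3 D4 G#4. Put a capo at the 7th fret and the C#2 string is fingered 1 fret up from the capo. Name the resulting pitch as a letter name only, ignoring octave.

The capo raises the open C#2 by 7 semitones to G#2; fretting 1 more gives C#2 + 7 + 1 = C#2 + 8 semitones, landing on A.

A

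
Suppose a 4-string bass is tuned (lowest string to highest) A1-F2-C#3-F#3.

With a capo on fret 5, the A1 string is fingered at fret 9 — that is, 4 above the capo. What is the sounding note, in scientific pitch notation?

The capo raises the open A1 by 5 semitones to D2; fretting 4 more gives A1 + 5 + 4 = A1 + 9 semitones = F#2.

F#2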